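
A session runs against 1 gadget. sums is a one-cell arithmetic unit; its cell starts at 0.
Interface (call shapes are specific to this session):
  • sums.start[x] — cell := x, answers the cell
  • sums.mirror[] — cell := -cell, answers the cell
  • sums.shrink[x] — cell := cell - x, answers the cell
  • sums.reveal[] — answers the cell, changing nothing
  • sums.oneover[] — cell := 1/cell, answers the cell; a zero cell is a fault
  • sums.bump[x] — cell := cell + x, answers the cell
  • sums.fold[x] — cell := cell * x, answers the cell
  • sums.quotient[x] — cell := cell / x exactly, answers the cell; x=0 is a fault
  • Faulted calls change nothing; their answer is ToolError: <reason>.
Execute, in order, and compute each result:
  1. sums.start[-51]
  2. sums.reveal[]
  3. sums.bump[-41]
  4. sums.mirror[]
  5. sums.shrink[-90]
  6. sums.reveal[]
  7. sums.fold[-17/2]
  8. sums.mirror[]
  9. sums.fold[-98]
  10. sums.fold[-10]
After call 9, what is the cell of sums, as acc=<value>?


Answer: acc=-151606

Derivation:
Invoking start using x='-51', yielding -51.
I use reveal, → -51.
Using bump using x='-41': -92.
I call mirror(), → 92.
I use shrink using x='-90', and get 182.
Invoking reveal, — result: 182.
Next I call fold using x='-17/2', → -1547.
Invoking mirror(), yielding 1547.
I run fold using x='-98', → -151606.
Using fold using x='-10', which returns 1516060.


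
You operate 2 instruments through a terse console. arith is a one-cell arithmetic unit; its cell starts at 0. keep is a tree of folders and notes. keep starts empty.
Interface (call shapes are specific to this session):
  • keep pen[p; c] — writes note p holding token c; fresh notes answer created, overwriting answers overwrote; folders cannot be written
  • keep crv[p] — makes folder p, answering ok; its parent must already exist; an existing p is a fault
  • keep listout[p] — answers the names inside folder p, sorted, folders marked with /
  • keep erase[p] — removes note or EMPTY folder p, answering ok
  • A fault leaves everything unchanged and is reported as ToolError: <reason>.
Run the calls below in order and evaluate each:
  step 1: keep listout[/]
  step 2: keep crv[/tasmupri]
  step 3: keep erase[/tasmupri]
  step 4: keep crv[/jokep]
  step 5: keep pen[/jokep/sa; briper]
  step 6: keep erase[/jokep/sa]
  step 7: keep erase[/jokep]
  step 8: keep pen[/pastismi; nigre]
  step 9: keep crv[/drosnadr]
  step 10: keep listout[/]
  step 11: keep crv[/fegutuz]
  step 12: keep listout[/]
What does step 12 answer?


-- 1. keep listout(p='/') => []
-- 2. keep crv(p='/tasmupri') => ok
-- 3. keep erase(p='/tasmupri') => ok
-- 4. keep crv(p='/jokep') => ok
-- 5. keep pen(p='/jokep/sa', c='briper') => created
-- 6. keep erase(p='/jokep/sa') => ok
-- 7. keep erase(p='/jokep') => ok
-- 8. keep pen(p='/pastismi', c='nigre') => created
-- 9. keep crv(p='/drosnadr') => ok
-- 10. keep listout(p='/') => [drosnadr/, pastismi]
-- 11. keep crv(p='/fegutuz') => ok
-- 12. keep listout(p='/') => [drosnadr/, fegutuz/, pastismi]

Answer: [drosnadr/, fegutuz/, pastismi]


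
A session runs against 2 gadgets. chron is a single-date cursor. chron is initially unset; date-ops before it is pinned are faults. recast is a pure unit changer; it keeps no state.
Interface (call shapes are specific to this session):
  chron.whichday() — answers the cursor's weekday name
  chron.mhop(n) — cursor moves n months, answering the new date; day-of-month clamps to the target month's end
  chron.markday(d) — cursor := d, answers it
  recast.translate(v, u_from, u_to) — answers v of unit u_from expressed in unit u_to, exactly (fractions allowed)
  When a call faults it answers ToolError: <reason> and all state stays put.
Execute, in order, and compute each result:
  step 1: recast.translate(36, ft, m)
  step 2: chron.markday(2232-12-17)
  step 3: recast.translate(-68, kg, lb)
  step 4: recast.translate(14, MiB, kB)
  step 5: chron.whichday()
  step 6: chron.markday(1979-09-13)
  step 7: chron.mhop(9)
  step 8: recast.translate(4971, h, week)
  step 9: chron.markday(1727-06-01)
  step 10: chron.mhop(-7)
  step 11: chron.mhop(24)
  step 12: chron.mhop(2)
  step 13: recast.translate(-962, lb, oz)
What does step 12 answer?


Then recast.translate on v='36', u_from='ft', u_to='m', and observe 6858/625.
Next I call chron.markday on d='2232-12-17', yielding 2232-12-17.
Using recast.translate on v='-68', u_from='kg', u_to='lb', and see -6800000000/45359237.
Next I call recast.translate on v='14', u_from='MiB', u_to='kB', and observe 1835008/125.
Calling chron.whichday, which returns Monday.
Then chron.markday on d='1979-09-13', and observe 1979-09-13.
Invoking chron.mhop on n='9', yielding 1980-06-13.
Next I call recast.translate on v='4971', u_from='h', u_to='week', and observe 1657/56.
I call chron.markday on d='1727-06-01', which returns 1727-06-01.
Using chron.mhop on n='-7', — result: 1726-11-01.
Calling chron.mhop on n='24', giving 1728-11-01.
Invoking chron.mhop on n='2', — result: 1729-01-01.
I call recast.translate on v='-962', u_from='lb', u_to='oz', which returns -15392.

Answer: 1729-01-01


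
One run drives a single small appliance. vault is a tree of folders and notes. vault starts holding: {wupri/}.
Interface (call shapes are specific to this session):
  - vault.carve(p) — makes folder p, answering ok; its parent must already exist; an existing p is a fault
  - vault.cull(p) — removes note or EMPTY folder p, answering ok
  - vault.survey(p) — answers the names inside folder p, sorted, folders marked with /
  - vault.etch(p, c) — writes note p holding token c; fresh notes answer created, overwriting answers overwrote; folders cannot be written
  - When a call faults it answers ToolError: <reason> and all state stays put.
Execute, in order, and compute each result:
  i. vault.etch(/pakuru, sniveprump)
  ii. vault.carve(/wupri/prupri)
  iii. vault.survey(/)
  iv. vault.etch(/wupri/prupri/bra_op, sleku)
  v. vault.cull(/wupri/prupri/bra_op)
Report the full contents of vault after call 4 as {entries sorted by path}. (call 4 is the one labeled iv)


>>> vault.etch p: /pakuru c: sniveprump
  created
>>> vault.carve p: /wupri/prupri
  ok
>>> vault.survey p: /
  [pakuru, wupri/]
>>> vault.etch p: /wupri/prupri/bra_op c: sleku
  created
>>> vault.cull p: /wupri/prupri/bra_op
  ok

Answer: {pakuru=sniveprump, wupri/, wupri/prupri/, wupri/prupri/bra_op=sleku}


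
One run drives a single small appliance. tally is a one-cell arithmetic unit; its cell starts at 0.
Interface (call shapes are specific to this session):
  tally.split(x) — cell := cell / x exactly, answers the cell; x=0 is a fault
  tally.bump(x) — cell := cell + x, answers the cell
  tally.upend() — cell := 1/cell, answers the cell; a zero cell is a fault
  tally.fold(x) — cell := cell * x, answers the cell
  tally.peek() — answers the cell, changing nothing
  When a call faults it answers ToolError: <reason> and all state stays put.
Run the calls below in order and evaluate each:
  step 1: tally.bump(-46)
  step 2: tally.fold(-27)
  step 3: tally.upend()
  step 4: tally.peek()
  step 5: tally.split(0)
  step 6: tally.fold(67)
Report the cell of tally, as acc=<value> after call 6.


Answer: acc=67/1242

Derivation:
% 1. bump(-46) ~> -46
% 2. fold(-27) ~> 1242
% 3. upend() ~> 1/1242
% 4. peek() ~> 1/1242
% 5. split(0) ~> ToolError: division by zero
% 6. fold(67) ~> 67/1242


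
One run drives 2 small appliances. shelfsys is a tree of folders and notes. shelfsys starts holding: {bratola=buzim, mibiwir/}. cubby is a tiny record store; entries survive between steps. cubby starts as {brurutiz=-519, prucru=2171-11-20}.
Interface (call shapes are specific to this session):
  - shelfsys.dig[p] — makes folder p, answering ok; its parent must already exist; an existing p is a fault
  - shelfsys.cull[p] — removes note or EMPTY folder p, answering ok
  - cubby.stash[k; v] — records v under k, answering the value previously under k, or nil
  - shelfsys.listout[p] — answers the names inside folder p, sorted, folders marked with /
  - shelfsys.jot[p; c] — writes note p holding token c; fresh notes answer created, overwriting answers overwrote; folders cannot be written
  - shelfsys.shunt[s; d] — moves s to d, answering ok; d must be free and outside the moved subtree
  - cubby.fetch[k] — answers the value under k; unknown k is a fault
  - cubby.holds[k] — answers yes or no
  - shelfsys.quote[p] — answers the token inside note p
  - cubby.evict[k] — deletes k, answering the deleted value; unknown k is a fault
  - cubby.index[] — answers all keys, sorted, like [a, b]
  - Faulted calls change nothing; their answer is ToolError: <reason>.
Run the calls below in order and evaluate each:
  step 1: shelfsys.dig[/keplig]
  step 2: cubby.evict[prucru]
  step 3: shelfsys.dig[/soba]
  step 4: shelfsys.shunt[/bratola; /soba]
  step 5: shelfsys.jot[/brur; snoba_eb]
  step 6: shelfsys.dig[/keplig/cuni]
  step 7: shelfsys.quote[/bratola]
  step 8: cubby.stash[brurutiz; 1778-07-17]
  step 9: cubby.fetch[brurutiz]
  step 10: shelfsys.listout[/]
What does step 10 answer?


Answer: [bratola, brur, keplig/, mibiwir/, soba/]

Derivation:
~$ dig p→/keplig
:: ok
~$ evict k→prucru
:: 2171-11-20
~$ dig p→/soba
:: ok
~$ shunt s→/bratola d→/soba
:: ToolError: exists
~$ jot p→/brur c→snoba_eb
:: created
~$ dig p→/keplig/cuni
:: ok
~$ quote p→/bratola
:: buzim
~$ stash k→brurutiz v→1778-07-17
:: -519
~$ fetch k→brurutiz
:: 1778-07-17
~$ listout p→/
:: [bratola, brur, keplig/, mibiwir/, soba/]


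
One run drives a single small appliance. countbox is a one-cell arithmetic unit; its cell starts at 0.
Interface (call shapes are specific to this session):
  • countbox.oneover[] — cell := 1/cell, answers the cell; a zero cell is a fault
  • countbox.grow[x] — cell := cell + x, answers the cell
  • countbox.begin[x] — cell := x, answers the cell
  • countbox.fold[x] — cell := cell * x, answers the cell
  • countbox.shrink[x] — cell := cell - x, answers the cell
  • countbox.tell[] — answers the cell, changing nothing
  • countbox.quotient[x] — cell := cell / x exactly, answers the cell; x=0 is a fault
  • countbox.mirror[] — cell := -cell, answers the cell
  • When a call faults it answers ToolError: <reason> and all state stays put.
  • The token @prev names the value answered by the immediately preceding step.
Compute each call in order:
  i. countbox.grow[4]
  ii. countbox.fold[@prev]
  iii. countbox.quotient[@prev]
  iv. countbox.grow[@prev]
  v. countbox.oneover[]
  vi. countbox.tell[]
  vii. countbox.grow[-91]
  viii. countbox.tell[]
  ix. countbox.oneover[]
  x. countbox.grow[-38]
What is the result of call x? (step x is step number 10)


Answer: -6880/181

Derivation:
Next I call countbox.grow on x→4, yielding 4.
I invoke countbox.fold on x→@prev, which returns 16.
I call countbox.quotient on x→@prev, — result: 1.
I invoke countbox.grow on x→@prev, and observe 2.
I run countbox.oneover(), and observe 1/2.
I try countbox.tell, and observe 1/2.
I call countbox.grow on x→-91, yielding -181/2.
I invoke countbox.tell, and get -181/2.
I call countbox.oneover(), and get -2/181.
Invoking countbox.grow on x→-38, → -6880/181.


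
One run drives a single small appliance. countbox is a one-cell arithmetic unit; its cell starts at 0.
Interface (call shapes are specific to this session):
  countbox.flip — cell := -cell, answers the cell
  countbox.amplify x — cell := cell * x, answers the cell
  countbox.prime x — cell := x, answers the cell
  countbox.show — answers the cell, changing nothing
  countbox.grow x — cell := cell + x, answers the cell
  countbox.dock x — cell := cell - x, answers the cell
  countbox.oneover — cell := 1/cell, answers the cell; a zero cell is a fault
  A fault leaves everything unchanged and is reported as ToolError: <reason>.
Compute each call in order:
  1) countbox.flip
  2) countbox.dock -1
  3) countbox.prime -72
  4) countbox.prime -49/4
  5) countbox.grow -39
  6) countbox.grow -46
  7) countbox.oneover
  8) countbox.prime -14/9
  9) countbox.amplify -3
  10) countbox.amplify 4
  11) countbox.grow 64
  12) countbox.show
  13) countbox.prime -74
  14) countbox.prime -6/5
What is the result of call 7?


Answer: -4/389

Derivation:
>>> countbox.flip
[out] 0
>>> countbox.dock -1
[out] 1
>>> countbox.prime -72
[out] -72
>>> countbox.prime -49/4
[out] -49/4
>>> countbox.grow -39
[out] -205/4
>>> countbox.grow -46
[out] -389/4
>>> countbox.oneover
[out] -4/389
>>> countbox.prime -14/9
[out] -14/9
>>> countbox.amplify -3
[out] 14/3
>>> countbox.amplify 4
[out] 56/3
>>> countbox.grow 64
[out] 248/3
>>> countbox.show
[out] 248/3
>>> countbox.prime -74
[out] -74
>>> countbox.prime -6/5
[out] -6/5


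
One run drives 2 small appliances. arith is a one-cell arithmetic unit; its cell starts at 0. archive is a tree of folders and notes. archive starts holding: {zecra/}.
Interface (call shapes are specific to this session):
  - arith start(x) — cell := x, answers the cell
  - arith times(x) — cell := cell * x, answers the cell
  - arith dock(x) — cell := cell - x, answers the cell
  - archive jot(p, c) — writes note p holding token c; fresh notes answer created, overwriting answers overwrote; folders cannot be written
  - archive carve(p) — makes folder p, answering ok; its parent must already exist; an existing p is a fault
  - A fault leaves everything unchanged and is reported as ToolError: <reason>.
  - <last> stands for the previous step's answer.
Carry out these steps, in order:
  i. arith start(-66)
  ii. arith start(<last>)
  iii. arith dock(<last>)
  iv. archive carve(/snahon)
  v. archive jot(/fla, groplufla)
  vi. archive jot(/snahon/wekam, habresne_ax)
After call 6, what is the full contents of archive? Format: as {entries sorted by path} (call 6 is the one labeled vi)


Answer: {fla=groplufla, snahon/, snahon/wekam=habresne_ax, zecra/}

Derivation:
I use arith start with x: -66: -66.
Invoking arith start with x: <last>: -66.
Next I call arith dock with x: <last>, and see 0.
I call archive carve with p: /snahon, which returns ok.
Invoking archive jot with p: /fla, c: groplufla, yielding created.
I try archive jot with p: /snahon/wekam, c: habresne_ax, → created.


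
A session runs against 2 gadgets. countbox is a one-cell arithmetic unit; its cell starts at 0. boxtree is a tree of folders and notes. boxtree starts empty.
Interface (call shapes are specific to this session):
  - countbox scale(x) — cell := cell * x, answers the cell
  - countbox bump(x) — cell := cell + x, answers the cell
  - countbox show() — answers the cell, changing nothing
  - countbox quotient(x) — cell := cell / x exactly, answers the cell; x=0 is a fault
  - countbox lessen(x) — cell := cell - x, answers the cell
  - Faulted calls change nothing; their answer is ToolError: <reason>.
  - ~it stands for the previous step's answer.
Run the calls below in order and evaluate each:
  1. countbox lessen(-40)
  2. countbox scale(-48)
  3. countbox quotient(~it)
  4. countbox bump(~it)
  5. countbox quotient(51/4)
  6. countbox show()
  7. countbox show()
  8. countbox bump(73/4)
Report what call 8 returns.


Answer: 3755/204

Derivation:
→ countbox lessen(x=-40)
← 40
→ countbox scale(x=-48)
← -1920
→ countbox quotient(x=~it)
← 1
→ countbox bump(x=~it)
← 2
→ countbox quotient(x=51/4)
← 8/51
→ countbox show()
← 8/51
→ countbox show()
← 8/51
→ countbox bump(x=73/4)
← 3755/204


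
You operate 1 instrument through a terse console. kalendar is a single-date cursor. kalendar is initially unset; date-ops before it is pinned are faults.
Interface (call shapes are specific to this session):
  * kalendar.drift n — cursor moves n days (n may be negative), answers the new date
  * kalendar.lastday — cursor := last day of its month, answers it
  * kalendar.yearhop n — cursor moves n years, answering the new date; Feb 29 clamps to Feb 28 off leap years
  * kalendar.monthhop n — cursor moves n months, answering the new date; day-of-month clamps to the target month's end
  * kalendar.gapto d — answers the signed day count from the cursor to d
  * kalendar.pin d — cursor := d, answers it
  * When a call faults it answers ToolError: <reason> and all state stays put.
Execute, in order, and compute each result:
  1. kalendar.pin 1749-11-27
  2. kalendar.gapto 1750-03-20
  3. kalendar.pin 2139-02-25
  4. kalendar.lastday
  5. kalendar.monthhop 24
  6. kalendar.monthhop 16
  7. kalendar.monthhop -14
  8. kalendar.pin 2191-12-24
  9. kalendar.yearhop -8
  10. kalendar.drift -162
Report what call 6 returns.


Answer: 2142-06-28

Derivation:
I invoke kalendar.pin using d='1749-11-27', yielding 1749-11-27.
I run kalendar.gapto using d='1750-03-20', and observe 113.
Next I call kalendar.pin using d='2139-02-25', giving 2139-02-25.
Invoking kalendar.lastday(), and get 2139-02-28.
I call kalendar.monthhop using n='24', → 2141-02-28.
Then kalendar.monthhop using n='16', giving 2142-06-28.
I run kalendar.monthhop using n='-14', which returns 2141-04-28.
Invoking kalendar.pin using d='2191-12-24': 2191-12-24.
Invoking kalendar.yearhop using n='-8', yielding 2183-12-24.
Using kalendar.drift using n='-162', yielding 2183-07-15.


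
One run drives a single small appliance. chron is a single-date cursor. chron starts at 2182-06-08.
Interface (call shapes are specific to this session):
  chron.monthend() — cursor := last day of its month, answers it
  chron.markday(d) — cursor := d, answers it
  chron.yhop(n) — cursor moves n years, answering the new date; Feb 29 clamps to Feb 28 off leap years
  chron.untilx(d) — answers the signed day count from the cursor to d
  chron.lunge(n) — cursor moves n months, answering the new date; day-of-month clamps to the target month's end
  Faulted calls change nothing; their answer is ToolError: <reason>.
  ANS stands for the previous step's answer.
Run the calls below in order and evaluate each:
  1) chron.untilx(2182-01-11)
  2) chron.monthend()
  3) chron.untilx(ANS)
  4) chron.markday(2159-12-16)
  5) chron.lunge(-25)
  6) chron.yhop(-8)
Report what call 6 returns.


Act: chron.untilx[d: 2182-01-11]
Obs: -148
Act: chron.monthend[]
Obs: 2182-06-30
Act: chron.untilx[d: ANS]
Obs: 0
Act: chron.markday[d: 2159-12-16]
Obs: 2159-12-16
Act: chron.lunge[n: -25]
Obs: 2157-11-16
Act: chron.yhop[n: -8]
Obs: 2149-11-16

Answer: 2149-11-16


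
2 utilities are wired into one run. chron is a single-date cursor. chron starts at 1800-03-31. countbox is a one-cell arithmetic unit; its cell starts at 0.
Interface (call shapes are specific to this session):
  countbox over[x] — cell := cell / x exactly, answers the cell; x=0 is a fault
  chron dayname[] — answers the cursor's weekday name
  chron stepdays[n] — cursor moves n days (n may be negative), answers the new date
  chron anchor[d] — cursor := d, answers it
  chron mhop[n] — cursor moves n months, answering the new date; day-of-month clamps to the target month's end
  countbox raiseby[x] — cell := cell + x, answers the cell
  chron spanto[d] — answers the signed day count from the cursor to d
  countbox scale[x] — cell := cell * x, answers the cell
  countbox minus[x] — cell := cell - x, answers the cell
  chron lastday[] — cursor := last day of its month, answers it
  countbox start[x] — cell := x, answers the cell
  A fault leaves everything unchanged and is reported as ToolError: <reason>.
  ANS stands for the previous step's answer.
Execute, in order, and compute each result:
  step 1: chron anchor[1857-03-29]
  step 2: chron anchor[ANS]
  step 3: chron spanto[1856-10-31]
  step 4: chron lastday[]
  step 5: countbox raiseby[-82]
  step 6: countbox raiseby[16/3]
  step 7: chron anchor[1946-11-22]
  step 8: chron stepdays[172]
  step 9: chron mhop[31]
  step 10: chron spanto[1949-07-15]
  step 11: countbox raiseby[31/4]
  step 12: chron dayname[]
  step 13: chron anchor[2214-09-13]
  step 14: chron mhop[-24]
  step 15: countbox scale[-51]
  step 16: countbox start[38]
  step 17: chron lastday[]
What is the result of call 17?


>> chron anchor(d: 1857-03-29)
<< 1857-03-29
>> chron anchor(d: ANS)
<< 1857-03-29
>> chron spanto(d: 1856-10-31)
<< -149
>> chron lastday()
<< 1857-03-31
>> countbox raiseby(x: -82)
<< -82
>> countbox raiseby(x: 16/3)
<< -230/3
>> chron anchor(d: 1946-11-22)
<< 1946-11-22
>> chron stepdays(n: 172)
<< 1947-05-13
>> chron mhop(n: 31)
<< 1949-12-13
>> chron spanto(d: 1949-07-15)
<< -151
>> countbox raiseby(x: 31/4)
<< -827/12
>> chron dayname()
<< Tuesday
>> chron anchor(d: 2214-09-13)
<< 2214-09-13
>> chron mhop(n: -24)
<< 2212-09-13
>> countbox scale(x: -51)
<< 14059/4
>> countbox start(x: 38)
<< 38
>> chron lastday()
<< 2212-09-30

Answer: 2212-09-30


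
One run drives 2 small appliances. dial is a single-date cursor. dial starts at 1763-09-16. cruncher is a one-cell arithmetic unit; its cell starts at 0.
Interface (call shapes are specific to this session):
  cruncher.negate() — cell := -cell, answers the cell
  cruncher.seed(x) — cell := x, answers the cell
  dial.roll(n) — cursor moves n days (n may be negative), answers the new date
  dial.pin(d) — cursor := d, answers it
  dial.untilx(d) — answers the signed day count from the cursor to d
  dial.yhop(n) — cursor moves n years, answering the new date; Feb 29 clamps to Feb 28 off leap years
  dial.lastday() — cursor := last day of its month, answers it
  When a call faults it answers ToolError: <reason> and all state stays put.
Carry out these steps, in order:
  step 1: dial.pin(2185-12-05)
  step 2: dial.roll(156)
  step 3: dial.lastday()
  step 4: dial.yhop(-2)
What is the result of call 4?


Answer: 2184-05-31

Derivation:
-> pin(d=2185-12-05)
<- 2185-12-05
-> roll(n=156)
<- 2186-05-10
-> lastday()
<- 2186-05-31
-> yhop(n=-2)
<- 2184-05-31


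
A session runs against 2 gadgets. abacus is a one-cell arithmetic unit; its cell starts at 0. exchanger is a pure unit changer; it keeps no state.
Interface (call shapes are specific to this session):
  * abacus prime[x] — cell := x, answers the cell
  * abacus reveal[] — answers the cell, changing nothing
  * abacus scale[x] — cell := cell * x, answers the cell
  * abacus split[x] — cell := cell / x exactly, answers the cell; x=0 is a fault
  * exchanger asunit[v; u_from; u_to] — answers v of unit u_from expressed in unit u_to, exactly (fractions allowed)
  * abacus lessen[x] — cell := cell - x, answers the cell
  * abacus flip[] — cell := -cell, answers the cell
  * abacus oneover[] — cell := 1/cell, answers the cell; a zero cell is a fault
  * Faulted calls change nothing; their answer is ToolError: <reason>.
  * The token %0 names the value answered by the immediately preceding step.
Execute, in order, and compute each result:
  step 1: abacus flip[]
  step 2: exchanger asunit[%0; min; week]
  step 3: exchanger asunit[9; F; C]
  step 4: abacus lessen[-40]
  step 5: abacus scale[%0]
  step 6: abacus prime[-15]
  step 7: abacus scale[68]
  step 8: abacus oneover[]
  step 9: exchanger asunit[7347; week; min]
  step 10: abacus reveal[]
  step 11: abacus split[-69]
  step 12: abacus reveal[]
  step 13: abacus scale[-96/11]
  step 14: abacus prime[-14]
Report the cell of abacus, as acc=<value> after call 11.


Answer: acc=1/70380

Derivation:
[in] abacus flip
[out] 0
[in] exchanger asunit %0 min week
[out] 0
[in] exchanger asunit 9 F C
[out] -115/9
[in] abacus lessen -40
[out] 40
[in] abacus scale %0
[out] 1600
[in] abacus prime -15
[out] -15
[in] abacus scale 68
[out] -1020
[in] abacus oneover
[out] -1/1020
[in] exchanger asunit 7347 week min
[out] 74057760
[in] abacus reveal
[out] -1/1020
[in] abacus split -69
[out] 1/70380
[in] abacus reveal
[out] 1/70380
[in] abacus scale -96/11
[out] -8/64515
[in] abacus prime -14
[out] -14


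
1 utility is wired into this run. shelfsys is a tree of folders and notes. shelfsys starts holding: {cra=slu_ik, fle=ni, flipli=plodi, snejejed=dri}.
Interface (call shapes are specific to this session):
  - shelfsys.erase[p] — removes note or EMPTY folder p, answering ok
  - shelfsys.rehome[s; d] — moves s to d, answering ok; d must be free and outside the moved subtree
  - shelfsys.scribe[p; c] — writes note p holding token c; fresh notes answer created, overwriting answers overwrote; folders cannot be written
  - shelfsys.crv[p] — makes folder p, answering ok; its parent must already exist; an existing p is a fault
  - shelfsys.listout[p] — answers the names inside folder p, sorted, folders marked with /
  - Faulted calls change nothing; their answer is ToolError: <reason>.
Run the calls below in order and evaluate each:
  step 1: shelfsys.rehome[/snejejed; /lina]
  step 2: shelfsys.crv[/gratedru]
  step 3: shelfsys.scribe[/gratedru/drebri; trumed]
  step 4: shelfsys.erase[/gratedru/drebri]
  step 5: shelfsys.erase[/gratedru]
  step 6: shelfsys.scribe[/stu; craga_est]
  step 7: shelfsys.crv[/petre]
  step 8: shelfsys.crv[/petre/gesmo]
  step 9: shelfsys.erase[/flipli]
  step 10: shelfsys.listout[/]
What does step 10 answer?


-- shelfsys.rehome(s→/snejejed, d→/lina) : ok
-- shelfsys.crv(p→/gratedru) : ok
-- shelfsys.scribe(p→/gratedru/drebri, c→trumed) : created
-- shelfsys.erase(p→/gratedru/drebri) : ok
-- shelfsys.erase(p→/gratedru) : ok
-- shelfsys.scribe(p→/stu, c→craga_est) : created
-- shelfsys.crv(p→/petre) : ok
-- shelfsys.crv(p→/petre/gesmo) : ok
-- shelfsys.erase(p→/flipli) : ok
-- shelfsys.listout(p→/) : [cra, fle, lina, petre/, stu]

Answer: [cra, fle, lina, petre/, stu]


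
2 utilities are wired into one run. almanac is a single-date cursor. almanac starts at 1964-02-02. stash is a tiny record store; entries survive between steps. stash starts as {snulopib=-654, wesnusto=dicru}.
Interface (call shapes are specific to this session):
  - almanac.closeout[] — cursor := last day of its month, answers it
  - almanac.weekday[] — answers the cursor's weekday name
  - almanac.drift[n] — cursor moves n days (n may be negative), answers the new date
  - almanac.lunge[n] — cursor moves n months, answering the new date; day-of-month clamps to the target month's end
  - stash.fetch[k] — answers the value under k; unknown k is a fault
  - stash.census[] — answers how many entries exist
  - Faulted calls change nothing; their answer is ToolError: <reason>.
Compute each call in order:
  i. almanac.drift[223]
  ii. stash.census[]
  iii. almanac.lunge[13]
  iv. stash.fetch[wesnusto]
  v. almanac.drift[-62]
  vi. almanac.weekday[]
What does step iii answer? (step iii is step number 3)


Answer: 1965-10-12

Derivation:
>>> drift n=223
  1964-09-12
>>> census
  2
>>> lunge n=13
  1965-10-12
>>> fetch k=wesnusto
  dicru
>>> drift n=-62
  1965-08-11
>>> weekday
  Wednesday


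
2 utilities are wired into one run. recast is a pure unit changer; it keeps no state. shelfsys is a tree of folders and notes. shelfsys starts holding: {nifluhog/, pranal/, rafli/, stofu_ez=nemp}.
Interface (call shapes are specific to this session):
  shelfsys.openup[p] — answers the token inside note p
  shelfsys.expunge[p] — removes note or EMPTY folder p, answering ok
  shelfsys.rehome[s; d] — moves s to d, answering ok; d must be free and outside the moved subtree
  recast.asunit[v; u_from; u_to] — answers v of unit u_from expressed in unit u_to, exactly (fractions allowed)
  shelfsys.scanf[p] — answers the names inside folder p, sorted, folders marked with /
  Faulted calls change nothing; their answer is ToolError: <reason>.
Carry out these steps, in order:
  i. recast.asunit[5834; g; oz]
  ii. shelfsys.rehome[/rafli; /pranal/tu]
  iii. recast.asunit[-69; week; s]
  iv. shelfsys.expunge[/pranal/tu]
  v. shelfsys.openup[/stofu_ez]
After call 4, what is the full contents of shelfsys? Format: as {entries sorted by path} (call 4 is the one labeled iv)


Answer: {nifluhog/, pranal/, stofu_ez=nemp}

Derivation:
==> recast.asunit(v='5834', u_from='g', u_to='oz')
<== 9334400000/45359237
==> shelfsys.rehome(s='/rafli', d='/pranal/tu')
<== ok
==> recast.asunit(v='-69', u_from='week', u_to='s')
<== -41731200
==> shelfsys.expunge(p='/pranal/tu')
<== ok
==> shelfsys.openup(p='/stofu_ez')
<== nemp


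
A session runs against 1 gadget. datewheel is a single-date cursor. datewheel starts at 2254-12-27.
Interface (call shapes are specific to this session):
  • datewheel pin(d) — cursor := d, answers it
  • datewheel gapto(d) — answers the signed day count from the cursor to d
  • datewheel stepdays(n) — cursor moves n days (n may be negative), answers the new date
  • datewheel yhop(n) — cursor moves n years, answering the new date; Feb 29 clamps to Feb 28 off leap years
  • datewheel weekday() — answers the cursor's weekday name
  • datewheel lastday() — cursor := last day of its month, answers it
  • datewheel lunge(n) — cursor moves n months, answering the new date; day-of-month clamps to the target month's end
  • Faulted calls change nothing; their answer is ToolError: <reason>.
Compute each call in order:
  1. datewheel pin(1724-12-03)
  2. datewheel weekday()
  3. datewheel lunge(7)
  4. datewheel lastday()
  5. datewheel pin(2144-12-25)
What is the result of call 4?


Step: datewheel pin[1724-12-03]
Result: 1724-12-03
Step: datewheel weekday[]
Result: Sunday
Step: datewheel lunge[7]
Result: 1725-07-03
Step: datewheel lastday[]
Result: 1725-07-31
Step: datewheel pin[2144-12-25]
Result: 2144-12-25

Answer: 1725-07-31


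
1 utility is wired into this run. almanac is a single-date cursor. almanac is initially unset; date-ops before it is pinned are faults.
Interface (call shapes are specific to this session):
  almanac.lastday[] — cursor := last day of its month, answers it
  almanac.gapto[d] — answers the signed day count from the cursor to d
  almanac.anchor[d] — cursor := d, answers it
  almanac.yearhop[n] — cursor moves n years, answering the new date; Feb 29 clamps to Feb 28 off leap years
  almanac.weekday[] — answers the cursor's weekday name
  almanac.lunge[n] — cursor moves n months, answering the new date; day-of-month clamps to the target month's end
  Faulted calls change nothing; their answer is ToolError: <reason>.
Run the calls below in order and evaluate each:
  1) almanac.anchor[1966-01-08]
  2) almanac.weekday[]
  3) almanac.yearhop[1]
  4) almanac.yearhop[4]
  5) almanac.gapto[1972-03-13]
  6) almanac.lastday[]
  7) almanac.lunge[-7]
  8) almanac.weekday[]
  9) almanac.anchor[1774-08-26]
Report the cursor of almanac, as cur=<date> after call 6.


>> almanac.anchor(d: 1966-01-08)
<< 1966-01-08
>> almanac.weekday()
<< Saturday
>> almanac.yearhop(n: 1)
<< 1967-01-08
>> almanac.yearhop(n: 4)
<< 1971-01-08
>> almanac.gapto(d: 1972-03-13)
<< 430
>> almanac.lastday()
<< 1971-01-31
>> almanac.lunge(n: -7)
<< 1970-06-30
>> almanac.weekday()
<< Tuesday
>> almanac.anchor(d: 1774-08-26)
<< 1774-08-26

Answer: cur=1971-01-31


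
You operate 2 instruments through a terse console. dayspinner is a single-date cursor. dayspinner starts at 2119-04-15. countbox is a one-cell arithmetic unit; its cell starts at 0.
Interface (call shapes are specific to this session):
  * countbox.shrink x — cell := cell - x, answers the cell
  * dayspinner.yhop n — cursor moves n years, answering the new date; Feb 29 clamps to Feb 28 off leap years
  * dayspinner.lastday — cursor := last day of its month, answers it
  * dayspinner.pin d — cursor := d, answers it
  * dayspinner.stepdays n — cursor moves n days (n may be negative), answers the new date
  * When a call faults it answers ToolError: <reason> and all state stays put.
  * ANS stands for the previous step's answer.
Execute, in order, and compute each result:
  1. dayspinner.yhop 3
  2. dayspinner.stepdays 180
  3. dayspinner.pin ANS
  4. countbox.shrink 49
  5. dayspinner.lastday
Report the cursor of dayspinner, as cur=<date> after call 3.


Do: yhop[n: 3]
See: 2122-04-15
Do: stepdays[n: 180]
See: 2122-10-12
Do: pin[d: ANS]
See: 2122-10-12
Do: shrink[x: 49]
See: -49
Do: lastday[]
See: 2122-10-31

Answer: cur=2122-10-12


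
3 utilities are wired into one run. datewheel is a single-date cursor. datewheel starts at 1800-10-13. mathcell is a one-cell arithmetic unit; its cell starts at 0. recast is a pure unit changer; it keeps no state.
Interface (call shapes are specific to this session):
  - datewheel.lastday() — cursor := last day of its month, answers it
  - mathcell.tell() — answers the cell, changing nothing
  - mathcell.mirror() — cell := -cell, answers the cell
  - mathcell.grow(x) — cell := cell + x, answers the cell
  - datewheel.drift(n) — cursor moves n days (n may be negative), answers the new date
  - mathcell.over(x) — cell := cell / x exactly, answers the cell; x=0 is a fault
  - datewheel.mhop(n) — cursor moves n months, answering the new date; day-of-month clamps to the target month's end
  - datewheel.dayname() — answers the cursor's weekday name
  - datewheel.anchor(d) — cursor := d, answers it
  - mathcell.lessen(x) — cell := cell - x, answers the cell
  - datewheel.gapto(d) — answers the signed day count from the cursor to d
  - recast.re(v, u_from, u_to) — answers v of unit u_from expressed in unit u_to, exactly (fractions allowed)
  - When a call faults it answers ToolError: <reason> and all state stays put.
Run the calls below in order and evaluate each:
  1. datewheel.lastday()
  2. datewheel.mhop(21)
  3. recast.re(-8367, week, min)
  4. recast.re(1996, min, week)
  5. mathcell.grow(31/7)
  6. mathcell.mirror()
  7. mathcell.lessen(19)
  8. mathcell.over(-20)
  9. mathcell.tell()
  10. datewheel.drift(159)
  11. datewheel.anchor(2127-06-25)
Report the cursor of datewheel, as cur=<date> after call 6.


Answer: cur=1802-07-31

Derivation:
~$ datewheel.lastday
:: 1800-10-31
~$ datewheel.mhop n→21
:: 1802-07-31
~$ recast.re v→-8367 u_from→week u_to→min
:: -84339360
~$ recast.re v→1996 u_from→min u_to→week
:: 499/2520
~$ mathcell.grow x→31/7
:: 31/7
~$ mathcell.mirror
:: -31/7
~$ mathcell.lessen x→19
:: -164/7
~$ mathcell.over x→-20
:: 41/35
~$ mathcell.tell
:: 41/35
~$ datewheel.drift n→159
:: 1803-01-06
~$ datewheel.anchor d→2127-06-25
:: 2127-06-25


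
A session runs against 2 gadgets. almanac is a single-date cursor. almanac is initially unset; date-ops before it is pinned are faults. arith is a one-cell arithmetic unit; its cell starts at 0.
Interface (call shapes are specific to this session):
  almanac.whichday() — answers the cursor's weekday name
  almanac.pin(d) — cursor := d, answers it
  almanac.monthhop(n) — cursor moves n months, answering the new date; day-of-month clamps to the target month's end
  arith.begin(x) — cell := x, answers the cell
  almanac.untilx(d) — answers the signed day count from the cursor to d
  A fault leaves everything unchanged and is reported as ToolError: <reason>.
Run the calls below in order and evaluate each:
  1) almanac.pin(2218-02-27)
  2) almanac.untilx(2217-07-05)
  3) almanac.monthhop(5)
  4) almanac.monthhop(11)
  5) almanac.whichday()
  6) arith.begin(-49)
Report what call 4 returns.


-> almanac.pin(d→2218-02-27)
<- 2218-02-27
-> almanac.untilx(d→2217-07-05)
<- -237
-> almanac.monthhop(n→5)
<- 2218-07-27
-> almanac.monthhop(n→11)
<- 2219-06-27
-> almanac.whichday()
<- Sunday
-> arith.begin(x→-49)
<- -49

Answer: 2219-06-27


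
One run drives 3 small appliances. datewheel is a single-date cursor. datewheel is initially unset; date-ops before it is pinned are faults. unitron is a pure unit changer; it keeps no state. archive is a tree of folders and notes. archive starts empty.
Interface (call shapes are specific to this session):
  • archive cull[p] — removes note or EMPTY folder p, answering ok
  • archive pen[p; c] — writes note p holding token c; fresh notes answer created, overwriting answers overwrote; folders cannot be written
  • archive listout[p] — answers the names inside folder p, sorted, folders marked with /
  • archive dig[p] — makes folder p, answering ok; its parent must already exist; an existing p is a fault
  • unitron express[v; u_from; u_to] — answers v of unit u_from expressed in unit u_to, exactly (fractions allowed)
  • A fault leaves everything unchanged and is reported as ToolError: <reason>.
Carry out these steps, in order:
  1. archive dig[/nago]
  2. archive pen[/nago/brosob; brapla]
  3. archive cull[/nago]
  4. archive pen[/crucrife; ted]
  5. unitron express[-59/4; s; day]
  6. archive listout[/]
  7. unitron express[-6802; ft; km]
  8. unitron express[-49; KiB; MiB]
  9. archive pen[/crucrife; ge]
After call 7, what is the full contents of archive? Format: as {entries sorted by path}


I call archive dig on p→/nago, → ok.
I invoke archive pen on p→/nago/brosob, c→brapla, and see created.
Calling archive cull on p→/nago, and get ToolError: not empty.
I run archive pen on p→/crucrife, c→ted, giving created.
I use unitron express on v→-59/4, u_from→s, u_to→day, giving -59/345600.
I call archive listout on p→/, — result: [crucrife, nago/].
Then unitron express on v→-6802, u_from→ft, u_to→km, — result: -1295781/625000.
I try unitron express on v→-49, u_from→KiB, u_to→MiB, → -49/1024.
I invoke archive pen on p→/crucrife, c→ge, giving overwrote.

Answer: {crucrife=ted, nago/, nago/brosob=brapla}


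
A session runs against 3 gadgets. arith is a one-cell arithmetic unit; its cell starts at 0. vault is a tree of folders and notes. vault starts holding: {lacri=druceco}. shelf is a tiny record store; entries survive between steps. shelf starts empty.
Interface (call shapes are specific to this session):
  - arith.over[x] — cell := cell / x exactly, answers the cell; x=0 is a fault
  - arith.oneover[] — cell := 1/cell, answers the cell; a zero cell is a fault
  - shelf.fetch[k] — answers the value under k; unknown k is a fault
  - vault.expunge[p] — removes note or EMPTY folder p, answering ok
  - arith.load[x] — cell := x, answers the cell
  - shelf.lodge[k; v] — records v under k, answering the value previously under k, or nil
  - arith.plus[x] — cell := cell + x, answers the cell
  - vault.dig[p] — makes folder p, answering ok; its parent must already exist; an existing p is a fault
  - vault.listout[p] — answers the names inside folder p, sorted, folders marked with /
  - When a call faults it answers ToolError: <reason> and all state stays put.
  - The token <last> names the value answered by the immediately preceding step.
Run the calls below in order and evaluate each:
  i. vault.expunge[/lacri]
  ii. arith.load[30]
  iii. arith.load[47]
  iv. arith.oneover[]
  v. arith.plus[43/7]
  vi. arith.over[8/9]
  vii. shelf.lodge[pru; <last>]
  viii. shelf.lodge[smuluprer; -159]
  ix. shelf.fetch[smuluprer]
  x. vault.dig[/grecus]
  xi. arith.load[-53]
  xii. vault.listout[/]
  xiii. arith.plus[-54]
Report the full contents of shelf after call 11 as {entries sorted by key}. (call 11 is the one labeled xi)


Answer: {pru=4563/658, smuluprer=-159}

Derivation:
$ vault.expunge p='/lacri'
  ok
$ arith.load x='30'
  30
$ arith.load x='47'
  47
$ arith.oneover
  1/47
$ arith.plus x='43/7'
  2028/329
$ arith.over x='8/9'
  4563/658
$ shelf.lodge k='pru' v='<last>'
  nil
$ shelf.lodge k='smuluprer' v='-159'
  nil
$ shelf.fetch k='smuluprer'
  -159
$ vault.dig p='/grecus'
  ok
$ arith.load x='-53'
  -53
$ vault.listout p='/'
  [grecus/]
$ arith.plus x='-54'
  -107


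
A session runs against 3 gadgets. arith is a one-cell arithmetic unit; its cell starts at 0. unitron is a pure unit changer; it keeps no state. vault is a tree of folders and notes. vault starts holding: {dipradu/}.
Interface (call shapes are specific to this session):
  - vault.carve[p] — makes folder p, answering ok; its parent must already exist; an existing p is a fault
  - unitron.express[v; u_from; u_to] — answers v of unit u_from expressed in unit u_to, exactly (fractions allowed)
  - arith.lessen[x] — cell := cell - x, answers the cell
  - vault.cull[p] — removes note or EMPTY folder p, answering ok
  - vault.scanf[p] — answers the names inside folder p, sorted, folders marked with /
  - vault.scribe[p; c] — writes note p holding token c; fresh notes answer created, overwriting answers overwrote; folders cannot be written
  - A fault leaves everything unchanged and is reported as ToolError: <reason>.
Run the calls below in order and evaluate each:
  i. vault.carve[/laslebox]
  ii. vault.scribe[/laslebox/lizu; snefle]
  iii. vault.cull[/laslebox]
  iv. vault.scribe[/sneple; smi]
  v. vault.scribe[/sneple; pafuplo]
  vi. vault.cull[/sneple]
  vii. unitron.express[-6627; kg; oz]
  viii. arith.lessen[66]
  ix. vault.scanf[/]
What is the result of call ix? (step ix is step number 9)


Answer: [dipradu/, laslebox/]

Derivation:
·→ vault.carve(/laslebox)
·← ok
·→ vault.scribe(/laslebox/lizu, snefle)
·← created
·→ vault.cull(/laslebox)
·← ToolError: not empty
·→ vault.scribe(/sneple, smi)
·← created
·→ vault.scribe(/sneple, pafuplo)
·← overwrote
·→ vault.cull(/sneple)
·← ok
·→ unitron.express(-6627, kg, oz)
·← -10603200000000/45359237
·→ arith.lessen(66)
·← -66
·→ vault.scanf(/)
·← [dipradu/, laslebox/]
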